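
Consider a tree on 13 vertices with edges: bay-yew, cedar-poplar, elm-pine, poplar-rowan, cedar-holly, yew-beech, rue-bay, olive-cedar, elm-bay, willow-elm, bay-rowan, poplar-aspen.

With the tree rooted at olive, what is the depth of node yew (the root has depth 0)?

5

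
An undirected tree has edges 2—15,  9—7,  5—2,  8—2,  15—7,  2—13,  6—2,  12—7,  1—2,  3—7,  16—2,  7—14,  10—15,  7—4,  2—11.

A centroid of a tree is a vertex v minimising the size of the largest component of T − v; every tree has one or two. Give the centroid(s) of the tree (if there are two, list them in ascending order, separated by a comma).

2, 15

If 2 is removed the pieces have sizes 8, 1, 1, 1, 1, 1, 1, 1, all ≤ ⌊16/2⌋ = 8.
15 is adjacent to 2 and is also a centroid (the largest component after removing it is likewise 8).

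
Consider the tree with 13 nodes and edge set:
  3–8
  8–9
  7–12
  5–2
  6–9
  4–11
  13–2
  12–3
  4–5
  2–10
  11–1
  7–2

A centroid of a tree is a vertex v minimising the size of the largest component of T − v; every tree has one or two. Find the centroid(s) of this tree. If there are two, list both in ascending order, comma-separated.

Delete 2: the remaining components have sizes 6, 4, 1, 1. Max 6 ≤ 6, so 2 is a centroid.
No neighbour of 2 does as well, so 2 is the unique centroid.

2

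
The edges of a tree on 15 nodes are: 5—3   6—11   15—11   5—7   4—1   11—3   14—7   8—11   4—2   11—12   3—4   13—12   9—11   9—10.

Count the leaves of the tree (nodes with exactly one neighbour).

8

Exactly 8 nodes have a single neighbour: 1, 2, 6, 8, 10, 13, 14, 15.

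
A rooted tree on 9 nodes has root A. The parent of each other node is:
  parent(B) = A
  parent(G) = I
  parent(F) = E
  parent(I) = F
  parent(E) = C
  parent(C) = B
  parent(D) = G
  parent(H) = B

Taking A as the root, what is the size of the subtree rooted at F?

The subtree rooted at F contains: F, I, G, D — 4 nodes.

4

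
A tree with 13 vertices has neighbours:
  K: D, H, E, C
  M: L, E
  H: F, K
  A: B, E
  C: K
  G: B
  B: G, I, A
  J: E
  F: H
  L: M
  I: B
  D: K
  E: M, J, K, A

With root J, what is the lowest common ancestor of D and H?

K

Ancestors of D (toward the root): D, K, E, J.
Ancestors of H: H, K, E, J.
The deepest node appearing in both lists is K.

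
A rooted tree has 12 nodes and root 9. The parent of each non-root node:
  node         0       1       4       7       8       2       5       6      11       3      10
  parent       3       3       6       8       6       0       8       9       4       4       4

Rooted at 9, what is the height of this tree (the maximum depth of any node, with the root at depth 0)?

5

The longest root-to-leaf path is 9–6–4–3–0–2 (5 edges).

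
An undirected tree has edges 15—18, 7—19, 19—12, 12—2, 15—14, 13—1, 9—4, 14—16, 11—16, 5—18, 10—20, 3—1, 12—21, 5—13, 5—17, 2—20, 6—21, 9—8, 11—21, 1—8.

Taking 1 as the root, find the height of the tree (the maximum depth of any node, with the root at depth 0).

The longest root-to-leaf path is 1 → 13 → 5 → 18 → 15 → 14 → 16 → 11 → 21 → 12 → 2 → 20 → 10 (12 edges).

12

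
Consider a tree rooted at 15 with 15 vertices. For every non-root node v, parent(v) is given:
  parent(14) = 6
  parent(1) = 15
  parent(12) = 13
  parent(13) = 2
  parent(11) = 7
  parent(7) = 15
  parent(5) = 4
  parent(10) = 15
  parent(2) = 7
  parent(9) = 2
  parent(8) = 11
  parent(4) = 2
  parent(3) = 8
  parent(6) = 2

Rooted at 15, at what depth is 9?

15 – 7 – 2 – 9 — 3 edges.

3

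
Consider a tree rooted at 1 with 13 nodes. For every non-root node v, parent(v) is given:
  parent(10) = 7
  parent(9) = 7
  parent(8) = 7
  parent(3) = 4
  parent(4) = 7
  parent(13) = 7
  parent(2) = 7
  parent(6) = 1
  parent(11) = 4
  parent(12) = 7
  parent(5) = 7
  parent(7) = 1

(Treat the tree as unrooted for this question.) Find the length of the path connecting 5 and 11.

Walking from 5: 5 - 7 - 4 - 11. Length 3.

3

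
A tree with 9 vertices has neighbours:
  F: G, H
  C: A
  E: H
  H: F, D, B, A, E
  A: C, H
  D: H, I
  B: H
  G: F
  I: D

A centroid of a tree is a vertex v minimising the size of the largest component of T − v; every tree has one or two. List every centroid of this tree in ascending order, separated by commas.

H

Delete H: the remaining components have sizes 2, 2, 2, 1, 1. Max 2 ≤ 4, so H is a centroid.
Every other node leaves some component of size > 4, so the centroid is unique.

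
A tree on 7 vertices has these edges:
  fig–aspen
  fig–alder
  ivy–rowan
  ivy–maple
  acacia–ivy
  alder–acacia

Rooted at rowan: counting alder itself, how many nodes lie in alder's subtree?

alder's subtree: {alder, fig, aspen}, size 3.

3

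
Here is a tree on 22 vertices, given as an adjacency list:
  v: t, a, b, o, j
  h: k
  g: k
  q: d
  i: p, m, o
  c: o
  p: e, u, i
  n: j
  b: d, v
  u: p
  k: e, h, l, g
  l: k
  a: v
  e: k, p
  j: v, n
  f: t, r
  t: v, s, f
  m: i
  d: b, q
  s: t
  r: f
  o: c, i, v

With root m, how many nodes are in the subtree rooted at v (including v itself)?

11

Descendants of v (including itself): v, b, j, t, a, d, n, f, s, q, r. That's 11.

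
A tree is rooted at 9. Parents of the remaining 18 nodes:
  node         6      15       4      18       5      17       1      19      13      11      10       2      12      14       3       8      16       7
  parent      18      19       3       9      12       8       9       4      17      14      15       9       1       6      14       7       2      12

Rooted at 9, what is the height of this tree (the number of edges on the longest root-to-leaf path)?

8

A deepest node is 10, reached by 9-18-6-14-3-4-19-15-10.
That path has 8 edges, so the height is 8.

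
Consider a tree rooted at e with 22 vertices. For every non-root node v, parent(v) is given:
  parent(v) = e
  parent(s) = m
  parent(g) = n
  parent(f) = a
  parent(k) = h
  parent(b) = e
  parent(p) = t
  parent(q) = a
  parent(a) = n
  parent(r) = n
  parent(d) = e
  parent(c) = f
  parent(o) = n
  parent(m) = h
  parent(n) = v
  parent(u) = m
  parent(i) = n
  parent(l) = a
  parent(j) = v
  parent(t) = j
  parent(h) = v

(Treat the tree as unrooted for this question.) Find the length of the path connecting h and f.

4

Walking from h: h – v – n – a – f. Length 4.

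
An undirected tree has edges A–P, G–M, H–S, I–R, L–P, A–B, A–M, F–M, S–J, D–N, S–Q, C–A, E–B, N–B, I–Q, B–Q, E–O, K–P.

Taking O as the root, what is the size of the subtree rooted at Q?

6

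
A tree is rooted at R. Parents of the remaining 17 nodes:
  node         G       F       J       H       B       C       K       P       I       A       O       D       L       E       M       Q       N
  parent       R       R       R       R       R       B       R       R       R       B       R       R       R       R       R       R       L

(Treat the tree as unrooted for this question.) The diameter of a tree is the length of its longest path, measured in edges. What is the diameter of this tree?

4

A longest path is C – B – R – L – N, with 4 edges.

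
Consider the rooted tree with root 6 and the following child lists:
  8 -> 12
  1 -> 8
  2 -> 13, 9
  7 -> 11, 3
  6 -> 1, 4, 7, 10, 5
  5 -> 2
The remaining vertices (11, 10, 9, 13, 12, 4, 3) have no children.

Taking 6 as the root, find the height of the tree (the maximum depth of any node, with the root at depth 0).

3

A deepest node is 13, reached by 6-5-2-13.
That path has 3 edges, so the height is 3.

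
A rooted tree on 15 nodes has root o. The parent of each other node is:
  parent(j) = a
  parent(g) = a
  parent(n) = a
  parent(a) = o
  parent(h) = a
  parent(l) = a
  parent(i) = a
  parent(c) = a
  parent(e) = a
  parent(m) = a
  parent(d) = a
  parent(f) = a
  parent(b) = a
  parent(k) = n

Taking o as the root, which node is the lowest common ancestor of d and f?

a

Path d→root: d a o; path f→root: f a o.
First common node: a.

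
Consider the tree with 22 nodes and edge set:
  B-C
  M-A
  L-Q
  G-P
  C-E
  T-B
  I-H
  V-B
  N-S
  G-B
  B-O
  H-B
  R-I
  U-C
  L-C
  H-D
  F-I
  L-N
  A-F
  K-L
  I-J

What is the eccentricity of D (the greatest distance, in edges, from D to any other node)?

6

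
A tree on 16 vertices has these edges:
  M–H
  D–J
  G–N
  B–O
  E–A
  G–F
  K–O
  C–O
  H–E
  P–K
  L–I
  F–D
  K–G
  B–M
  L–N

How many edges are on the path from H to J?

The path is H – M – B – O – K – G – F – D – J, which has 8 edges.

8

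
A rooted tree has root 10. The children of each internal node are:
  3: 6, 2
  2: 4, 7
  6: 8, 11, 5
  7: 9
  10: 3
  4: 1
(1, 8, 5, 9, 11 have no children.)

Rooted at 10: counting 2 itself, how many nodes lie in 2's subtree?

5

2's subtree: {2, 7, 4, 9, 1}, size 5.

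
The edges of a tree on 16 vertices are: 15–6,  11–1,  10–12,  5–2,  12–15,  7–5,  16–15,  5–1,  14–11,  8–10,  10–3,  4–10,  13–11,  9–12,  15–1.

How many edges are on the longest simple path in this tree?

A longest path is 13 – 11 – 1 – 15 – 12 – 10 – 4, with 6 edges.

6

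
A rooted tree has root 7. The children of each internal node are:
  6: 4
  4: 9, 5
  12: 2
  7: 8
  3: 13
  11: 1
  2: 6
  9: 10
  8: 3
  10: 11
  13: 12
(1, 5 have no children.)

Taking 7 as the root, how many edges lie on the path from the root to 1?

Climbing from 1 to the root: 1 → 11 → 10 → 9 → 4 → 6 → 2 → 12 → 13 → 3 → 8 → 7. That's 11 steps.

11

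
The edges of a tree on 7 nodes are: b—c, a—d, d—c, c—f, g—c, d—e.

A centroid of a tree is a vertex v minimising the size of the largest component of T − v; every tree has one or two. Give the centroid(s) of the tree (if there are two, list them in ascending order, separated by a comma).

c

Delete c: the remaining components have sizes 3, 1, 1, 1. Max 3 ≤ 3, so c is a centroid.
Every other node leaves some component of size > 3, so the centroid is unique.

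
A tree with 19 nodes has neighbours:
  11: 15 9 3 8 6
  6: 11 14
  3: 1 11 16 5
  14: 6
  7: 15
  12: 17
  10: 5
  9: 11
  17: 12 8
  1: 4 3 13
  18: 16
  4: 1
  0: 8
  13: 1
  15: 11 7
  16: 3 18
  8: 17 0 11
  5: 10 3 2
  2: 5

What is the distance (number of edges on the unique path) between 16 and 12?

16 – 3 – 11 – 8 – 17 – 12: 5 edges.

5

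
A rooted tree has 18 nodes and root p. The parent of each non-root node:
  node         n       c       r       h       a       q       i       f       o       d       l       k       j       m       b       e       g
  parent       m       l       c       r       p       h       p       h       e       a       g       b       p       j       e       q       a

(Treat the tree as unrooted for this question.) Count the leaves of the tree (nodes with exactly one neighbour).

Degree-1 nodes: d, f, i, k, n, o — 6 of them.

6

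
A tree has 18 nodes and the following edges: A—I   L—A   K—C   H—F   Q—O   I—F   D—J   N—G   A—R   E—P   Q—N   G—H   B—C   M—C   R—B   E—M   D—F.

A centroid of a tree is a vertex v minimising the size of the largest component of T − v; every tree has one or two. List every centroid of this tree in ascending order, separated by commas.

A, I

Delete A: the remaining components have sizes 9, 7, 1. Max 9 ≤ 9, so A is a centroid.
Its neighbour I also leaves a largest component of size 9, so both are centroids.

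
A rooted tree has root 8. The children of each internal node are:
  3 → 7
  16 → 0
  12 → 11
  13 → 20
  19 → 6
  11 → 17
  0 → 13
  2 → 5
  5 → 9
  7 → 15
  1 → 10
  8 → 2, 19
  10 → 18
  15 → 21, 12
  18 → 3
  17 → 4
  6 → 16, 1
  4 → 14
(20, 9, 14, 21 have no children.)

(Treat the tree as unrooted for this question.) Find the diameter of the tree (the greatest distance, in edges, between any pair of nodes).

Starting from 14, a farthest node is 9 at distance 16.
One longest path: 14-4-17-11-12-15-7-3-18-10-1-6-19-8-2-5-9.
So the diameter is 16.

16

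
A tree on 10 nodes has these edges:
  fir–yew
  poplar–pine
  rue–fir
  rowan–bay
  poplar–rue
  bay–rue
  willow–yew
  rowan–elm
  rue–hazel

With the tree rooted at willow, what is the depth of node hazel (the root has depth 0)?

willow → yew → fir → rue → hazel — 4 edges.

4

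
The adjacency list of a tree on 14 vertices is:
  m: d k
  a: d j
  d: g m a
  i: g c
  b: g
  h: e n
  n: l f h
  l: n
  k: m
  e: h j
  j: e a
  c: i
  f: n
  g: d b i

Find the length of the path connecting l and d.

l – n – h – e – j – a – d: 6 edges.

6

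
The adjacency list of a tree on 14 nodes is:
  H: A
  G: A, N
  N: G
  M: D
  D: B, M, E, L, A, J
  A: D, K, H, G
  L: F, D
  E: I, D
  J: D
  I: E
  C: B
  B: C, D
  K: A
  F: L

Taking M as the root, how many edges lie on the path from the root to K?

Path from M to K: M–D–A–K, which has 3 edges.

3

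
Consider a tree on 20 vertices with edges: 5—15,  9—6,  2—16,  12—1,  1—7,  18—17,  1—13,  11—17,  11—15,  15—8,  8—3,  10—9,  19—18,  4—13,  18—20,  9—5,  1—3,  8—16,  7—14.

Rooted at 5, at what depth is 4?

6

5–15–8–3–1–13–4 — 6 edges.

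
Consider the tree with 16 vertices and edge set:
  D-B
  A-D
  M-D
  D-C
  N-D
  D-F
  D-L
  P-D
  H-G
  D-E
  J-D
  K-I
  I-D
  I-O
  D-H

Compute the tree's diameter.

A longest path is O–I–D–H–G, with 4 edges.

4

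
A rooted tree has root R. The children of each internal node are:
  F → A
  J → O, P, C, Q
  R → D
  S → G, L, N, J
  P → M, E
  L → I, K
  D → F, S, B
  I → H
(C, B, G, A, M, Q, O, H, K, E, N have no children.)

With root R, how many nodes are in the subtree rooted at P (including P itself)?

3

Descendants of P (including itself): P, M, E. That's 3.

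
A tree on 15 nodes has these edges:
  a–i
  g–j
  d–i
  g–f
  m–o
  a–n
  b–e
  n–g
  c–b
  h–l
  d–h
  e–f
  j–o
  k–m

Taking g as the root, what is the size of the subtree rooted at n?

The subtree rooted at n contains: n, a, i, d, h, l — 6 nodes.

6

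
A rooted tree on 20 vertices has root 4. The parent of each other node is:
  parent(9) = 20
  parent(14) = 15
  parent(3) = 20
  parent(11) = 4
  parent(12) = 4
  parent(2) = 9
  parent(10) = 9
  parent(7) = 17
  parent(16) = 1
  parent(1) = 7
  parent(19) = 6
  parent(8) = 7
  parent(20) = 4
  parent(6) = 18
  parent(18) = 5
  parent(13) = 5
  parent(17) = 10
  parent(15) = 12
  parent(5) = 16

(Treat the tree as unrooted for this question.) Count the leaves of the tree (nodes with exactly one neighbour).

Degree-1 nodes: 2, 3, 8, 11, 13, 14, 19 — 7 of them.

7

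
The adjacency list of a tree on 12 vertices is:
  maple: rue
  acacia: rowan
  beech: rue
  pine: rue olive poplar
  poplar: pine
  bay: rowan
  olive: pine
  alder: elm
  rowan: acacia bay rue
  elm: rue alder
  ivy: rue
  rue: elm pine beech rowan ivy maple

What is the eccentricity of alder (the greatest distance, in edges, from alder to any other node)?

4

The node farthest from alder is poplar (olive, acacia, bay also at distance 4), via alder – elm – rue – pine – poplar — 4 edges.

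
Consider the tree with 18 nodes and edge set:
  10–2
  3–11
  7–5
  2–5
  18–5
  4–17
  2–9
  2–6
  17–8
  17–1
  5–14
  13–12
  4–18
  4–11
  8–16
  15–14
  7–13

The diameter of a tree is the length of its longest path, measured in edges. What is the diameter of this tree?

8

BFS from 16 reaches 12 last, at distance 8; BFS from 12 confirms no node is farther.
Path: 16 – 8 – 17 – 4 – 18 – 5 – 7 – 13 – 12.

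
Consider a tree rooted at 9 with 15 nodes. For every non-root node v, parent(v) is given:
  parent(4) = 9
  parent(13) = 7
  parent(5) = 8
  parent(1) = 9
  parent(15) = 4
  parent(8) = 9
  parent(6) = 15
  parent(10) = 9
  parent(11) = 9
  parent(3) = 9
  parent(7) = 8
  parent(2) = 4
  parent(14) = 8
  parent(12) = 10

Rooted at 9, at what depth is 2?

2

9 → 4 → 2 — 2 edges.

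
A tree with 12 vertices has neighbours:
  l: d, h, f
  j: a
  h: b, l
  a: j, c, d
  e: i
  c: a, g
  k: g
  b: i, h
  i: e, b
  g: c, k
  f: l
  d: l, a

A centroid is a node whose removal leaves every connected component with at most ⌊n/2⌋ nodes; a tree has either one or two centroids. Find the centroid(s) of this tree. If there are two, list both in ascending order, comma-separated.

Removing d splits the tree into components of sizes 6, 5; the largest is 6 ≤ ⌊12/2⌋ = 6.
Its neighbour l also leaves a largest component of size 6, so both are centroids.

d, l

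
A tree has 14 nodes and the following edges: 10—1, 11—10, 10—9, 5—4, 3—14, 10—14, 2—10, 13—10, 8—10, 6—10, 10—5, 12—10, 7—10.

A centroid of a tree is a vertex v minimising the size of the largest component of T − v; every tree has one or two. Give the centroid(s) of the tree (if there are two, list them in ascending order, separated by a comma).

Removing 10 splits the tree into components of sizes 2, 2, 1, 1, 1, 1, 1, 1, 1, 1, 1; the largest is 2 ≤ ⌊14/2⌋ = 7.
No neighbour of 10 does as well, so 10 is the unique centroid.

10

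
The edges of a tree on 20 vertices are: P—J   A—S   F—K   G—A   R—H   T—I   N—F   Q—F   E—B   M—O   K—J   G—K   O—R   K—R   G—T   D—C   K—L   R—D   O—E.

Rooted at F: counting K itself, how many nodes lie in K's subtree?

Descendants of K (including itself): K, J, R, G, L, P, D, O, H, T, A, C, M, E, I, S, B. That's 17.

17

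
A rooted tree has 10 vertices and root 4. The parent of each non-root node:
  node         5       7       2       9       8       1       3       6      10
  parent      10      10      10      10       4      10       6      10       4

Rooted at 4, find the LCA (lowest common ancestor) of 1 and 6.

10

1's ancestor chain is 1, 10, 4 and 6's is 6, 10, 4; they first meet at 10.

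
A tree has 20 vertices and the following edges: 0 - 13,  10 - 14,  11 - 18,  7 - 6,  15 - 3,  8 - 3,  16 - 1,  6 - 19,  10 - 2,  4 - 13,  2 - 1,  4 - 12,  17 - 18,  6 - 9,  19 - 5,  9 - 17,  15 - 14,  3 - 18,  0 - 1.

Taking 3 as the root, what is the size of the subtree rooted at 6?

4

Descendants of 6 (including itself): 6, 7, 19, 5. That's 4.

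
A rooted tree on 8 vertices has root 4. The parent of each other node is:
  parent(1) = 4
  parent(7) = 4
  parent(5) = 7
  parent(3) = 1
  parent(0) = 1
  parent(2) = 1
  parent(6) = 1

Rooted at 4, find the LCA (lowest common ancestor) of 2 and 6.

2's ancestor chain is 2, 1, 4 and 6's is 6, 1, 4; they first meet at 1.

1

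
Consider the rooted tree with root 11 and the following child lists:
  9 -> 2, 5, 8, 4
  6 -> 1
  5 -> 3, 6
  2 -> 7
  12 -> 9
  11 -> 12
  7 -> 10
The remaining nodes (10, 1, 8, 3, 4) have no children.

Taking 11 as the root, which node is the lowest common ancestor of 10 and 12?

12

Ancestors of 10 (toward the root): 10, 7, 2, 9, 12, 11.
Ancestors of 12: 12, 11.
The deepest node appearing in both lists is 12.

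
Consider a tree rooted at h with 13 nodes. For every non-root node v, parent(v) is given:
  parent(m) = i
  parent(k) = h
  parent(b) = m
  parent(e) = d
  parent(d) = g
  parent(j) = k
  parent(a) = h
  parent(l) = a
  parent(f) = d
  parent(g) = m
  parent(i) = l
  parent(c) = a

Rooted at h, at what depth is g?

5

Climbing from g to the root: g–m–i–l–a–h. That's 5 steps.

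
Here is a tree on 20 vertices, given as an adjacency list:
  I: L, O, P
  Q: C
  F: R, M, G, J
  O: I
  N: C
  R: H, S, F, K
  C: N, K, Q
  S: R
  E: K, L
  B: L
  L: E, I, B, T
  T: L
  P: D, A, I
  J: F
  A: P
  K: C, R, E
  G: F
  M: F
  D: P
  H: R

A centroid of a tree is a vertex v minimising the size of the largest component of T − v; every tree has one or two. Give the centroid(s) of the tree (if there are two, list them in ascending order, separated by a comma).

K

Removing K splits the tree into components of sizes 9, 7, 3; the largest is 9 ≤ ⌊20/2⌋ = 10.
Every other node leaves some component of size > 10, so the centroid is unique.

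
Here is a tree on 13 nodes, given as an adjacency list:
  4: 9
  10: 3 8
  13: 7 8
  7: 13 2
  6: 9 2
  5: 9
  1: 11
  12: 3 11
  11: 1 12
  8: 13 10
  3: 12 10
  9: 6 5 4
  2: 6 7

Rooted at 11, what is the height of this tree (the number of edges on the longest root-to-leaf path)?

A deepest node is 5, reached by 11 → 12 → 3 → 10 → 8 → 13 → 7 → 2 → 6 → 9 → 5.
That path has 10 edges, so the height is 10.

10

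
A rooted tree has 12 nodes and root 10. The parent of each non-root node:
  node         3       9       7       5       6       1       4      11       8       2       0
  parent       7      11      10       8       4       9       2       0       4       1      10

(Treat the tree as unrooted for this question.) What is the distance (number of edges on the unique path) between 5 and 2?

5–8–4–2: 3 edges.

3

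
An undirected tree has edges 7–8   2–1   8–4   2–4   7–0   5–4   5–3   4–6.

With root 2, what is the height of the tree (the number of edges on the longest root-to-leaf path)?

4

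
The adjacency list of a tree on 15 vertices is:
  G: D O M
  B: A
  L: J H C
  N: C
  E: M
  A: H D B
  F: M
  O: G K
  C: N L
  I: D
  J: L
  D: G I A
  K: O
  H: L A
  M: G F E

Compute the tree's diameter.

8

BFS from N reaches F last, at distance 8; BFS from F confirms no node is farther.
Path: N – C – L – H – A – D – G – M – F.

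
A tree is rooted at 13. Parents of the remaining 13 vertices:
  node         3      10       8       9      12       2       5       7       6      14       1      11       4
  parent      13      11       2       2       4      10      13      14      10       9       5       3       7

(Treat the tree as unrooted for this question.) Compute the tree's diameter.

11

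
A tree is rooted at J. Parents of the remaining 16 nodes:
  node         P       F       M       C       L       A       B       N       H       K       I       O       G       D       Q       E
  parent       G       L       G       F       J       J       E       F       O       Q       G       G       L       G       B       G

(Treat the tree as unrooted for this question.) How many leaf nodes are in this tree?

The leaves are A, C, D, H, I, K, M, N, P.
That is 9 leaves.

9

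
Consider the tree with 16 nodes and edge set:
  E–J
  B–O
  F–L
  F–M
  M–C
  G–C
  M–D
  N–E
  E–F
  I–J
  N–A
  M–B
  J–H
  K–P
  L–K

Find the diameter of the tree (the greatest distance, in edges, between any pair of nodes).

6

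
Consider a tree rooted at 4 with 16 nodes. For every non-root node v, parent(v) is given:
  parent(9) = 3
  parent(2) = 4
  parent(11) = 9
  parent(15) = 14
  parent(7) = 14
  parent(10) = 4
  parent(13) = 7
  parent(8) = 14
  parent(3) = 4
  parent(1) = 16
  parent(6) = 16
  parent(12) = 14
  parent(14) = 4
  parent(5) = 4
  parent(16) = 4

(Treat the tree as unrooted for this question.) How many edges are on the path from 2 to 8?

Walking from 2: 2 – 4 – 14 – 8. Length 3.

3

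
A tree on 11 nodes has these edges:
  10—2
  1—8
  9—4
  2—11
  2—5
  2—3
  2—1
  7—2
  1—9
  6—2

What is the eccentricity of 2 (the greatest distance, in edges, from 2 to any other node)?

The node farthest from 2 is 4, via 2 – 1 – 9 – 4 — 3 edges.

3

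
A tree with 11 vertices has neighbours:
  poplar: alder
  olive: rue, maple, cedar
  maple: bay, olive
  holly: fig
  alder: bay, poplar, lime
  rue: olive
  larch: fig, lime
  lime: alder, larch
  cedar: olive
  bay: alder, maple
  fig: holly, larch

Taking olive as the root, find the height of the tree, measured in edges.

7

A deepest node is holly, reached by olive – maple – bay – alder – lime – larch – fig – holly.
That path has 7 edges, so the height is 7.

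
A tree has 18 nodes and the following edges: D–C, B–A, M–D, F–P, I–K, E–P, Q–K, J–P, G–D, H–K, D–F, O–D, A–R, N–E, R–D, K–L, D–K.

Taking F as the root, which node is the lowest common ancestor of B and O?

D

Ancestors of B (toward the root): B, A, R, D, F.
Ancestors of O: O, D, F.
The deepest node appearing in both lists is D.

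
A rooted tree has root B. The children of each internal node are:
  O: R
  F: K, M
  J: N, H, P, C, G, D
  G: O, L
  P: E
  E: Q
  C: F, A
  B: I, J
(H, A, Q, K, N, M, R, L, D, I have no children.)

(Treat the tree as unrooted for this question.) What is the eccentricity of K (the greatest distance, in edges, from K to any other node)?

6

A farthest node from K is R (Q also at distance 6).
The path K – F – C – J – G – O – R has 6 edges.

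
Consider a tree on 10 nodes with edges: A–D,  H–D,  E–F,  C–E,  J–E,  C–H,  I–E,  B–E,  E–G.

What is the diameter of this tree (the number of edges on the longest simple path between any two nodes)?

5

BFS from A reaches B last, at distance 5; BFS from B confirms no node is farther.
Path: A – D – H – C – E – B.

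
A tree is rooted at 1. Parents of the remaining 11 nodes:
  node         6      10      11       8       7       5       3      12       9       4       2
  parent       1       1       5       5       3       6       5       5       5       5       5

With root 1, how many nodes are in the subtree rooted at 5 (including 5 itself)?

Descendants of 5 (including itself): 5, 9, 3, 12, 2, 8, 4, 11, 7. That's 9.

9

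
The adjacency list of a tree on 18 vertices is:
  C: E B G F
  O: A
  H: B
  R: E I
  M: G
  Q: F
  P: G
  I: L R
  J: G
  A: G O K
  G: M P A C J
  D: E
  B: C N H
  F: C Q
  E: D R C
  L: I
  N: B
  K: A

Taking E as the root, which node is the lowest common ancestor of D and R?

D's ancestor chain is D, E and R's is R, E; they first meet at E.

E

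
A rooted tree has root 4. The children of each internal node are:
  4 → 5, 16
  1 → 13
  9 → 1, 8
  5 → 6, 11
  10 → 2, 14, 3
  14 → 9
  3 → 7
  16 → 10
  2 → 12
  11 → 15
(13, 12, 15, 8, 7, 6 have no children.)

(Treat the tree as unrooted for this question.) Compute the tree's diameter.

9

A longest path is 13 – 1 – 9 – 14 – 10 – 16 – 4 – 5 – 11 – 15, with 9 edges.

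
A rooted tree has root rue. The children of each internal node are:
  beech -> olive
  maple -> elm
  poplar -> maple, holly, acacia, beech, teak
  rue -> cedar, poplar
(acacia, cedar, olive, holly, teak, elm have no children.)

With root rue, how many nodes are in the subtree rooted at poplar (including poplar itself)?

8

Descendants of poplar (including itself): poplar, beech, teak, acacia, maple, holly, olive, elm. That's 8.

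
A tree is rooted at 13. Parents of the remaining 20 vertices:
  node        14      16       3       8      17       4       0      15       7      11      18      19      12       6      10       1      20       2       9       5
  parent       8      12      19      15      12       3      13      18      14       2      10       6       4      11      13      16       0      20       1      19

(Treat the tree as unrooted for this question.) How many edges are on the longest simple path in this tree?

18

Starting from 7, a farthest node is 9 at distance 18.
One longest path: 7-14-8-15-18-10-13-0-20-2-11-6-19-3-4-12-16-1-9.
So the diameter is 18.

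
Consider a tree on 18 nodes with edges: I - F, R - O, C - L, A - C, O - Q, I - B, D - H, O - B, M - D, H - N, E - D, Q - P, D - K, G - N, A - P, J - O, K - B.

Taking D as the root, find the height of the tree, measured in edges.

A deepest node is L, reached by D → K → B → O → Q → P → A → C → L.
That path has 8 edges, so the height is 8.

8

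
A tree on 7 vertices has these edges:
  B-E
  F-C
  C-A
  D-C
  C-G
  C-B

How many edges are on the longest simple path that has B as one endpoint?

2

Distances from B peak at 2, attained at A (F, D, G also at distance 2).
B-C-A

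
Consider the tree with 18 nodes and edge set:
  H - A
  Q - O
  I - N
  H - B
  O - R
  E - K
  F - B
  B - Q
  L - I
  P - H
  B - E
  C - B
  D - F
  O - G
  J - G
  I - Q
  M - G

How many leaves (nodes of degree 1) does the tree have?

Exactly 10 nodes have a single neighbour: A, C, D, J, K, L, M, N, P, R.

10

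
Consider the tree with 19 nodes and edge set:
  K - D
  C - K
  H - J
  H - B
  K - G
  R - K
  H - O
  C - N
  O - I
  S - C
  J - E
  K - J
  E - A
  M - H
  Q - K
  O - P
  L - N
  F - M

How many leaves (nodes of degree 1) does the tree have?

The leaves are A, B, D, F, G, I, L, P, Q, R, S.
That is 11 leaves.

11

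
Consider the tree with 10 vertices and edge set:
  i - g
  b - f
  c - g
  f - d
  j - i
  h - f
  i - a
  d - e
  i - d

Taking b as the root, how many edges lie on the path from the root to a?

4

Climbing from a to the root: a–i–d–f–b. That's 4 steps.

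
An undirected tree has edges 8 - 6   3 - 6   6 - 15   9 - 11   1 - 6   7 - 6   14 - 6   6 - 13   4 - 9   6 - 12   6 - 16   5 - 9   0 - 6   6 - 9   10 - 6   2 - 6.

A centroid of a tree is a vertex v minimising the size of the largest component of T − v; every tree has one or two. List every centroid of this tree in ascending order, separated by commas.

If 6 is removed the pieces have sizes 4, 1, 1, 1, 1, 1, 1, 1, 1, 1, 1, 1, 1, all ≤ ⌊17/2⌋ = 8.
Every other node leaves some component of size > 8, so the centroid is unique.

6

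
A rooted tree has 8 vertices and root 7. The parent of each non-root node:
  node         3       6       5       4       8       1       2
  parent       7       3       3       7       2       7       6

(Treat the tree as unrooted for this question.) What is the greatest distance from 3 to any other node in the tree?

Distances from 3 peak at 3, attained at 8.
3–6–2–8

3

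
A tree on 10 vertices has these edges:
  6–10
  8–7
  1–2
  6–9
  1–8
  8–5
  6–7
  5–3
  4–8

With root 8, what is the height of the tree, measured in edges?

3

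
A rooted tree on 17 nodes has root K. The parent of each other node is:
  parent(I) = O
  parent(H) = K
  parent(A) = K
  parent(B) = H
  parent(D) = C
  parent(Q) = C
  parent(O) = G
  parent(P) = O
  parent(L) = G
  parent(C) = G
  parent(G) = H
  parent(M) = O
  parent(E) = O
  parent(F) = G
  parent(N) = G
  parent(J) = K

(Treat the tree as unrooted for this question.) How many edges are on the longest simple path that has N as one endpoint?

4

Distances from N peak at 4, attained at J (A also at distance 4).
N–G–H–K–J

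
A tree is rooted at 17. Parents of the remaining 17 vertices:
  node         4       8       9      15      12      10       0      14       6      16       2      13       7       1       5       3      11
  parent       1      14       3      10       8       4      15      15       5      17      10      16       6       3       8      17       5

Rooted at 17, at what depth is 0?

Climbing from 0 to the root: 0–15–10–4–1–3–17. That's 6 steps.

6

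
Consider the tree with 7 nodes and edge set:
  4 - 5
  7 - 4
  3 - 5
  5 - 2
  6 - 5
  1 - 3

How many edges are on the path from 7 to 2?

3

Walking from 7: 7–4–5–2. Length 3.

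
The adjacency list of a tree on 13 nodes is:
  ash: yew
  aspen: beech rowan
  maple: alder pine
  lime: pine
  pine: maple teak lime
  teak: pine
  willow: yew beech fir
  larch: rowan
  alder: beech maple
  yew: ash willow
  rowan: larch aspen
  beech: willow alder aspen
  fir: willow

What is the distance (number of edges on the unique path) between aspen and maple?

Walking from aspen: aspen – beech – alder – maple. Length 3.

3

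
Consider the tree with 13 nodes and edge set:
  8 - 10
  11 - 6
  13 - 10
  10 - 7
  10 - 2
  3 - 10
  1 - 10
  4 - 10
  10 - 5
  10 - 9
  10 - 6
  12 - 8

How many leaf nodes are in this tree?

Degree-1 nodes: 1, 2, 3, 4, 5, 7, 9, 11, 12, 13 — 10 of them.

10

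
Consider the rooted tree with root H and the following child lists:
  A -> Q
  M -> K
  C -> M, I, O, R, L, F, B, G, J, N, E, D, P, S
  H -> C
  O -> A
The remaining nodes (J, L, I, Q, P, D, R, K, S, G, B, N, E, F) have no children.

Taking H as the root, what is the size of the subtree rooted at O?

3

The subtree rooted at O contains: O, A, Q — 3 nodes.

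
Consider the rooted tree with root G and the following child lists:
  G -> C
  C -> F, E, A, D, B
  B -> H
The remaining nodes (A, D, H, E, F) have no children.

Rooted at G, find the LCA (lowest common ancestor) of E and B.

C

Path E→root: E C G; path B→root: B C G.
First common node: C.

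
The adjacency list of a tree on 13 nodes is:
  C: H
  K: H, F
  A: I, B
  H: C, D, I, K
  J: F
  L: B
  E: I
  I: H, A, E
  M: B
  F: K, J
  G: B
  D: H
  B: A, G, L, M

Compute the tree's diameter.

7

BFS from G reaches J last, at distance 7; BFS from J confirms no node is farther.
Path: G–B–A–I–H–K–F–J.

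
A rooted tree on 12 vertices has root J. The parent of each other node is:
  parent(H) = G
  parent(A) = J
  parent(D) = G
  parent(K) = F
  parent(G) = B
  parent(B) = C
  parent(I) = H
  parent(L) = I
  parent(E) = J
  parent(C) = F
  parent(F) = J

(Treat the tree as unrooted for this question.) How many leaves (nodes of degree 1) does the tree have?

Exactly 5 nodes have a single neighbour: A, D, E, K, L.

5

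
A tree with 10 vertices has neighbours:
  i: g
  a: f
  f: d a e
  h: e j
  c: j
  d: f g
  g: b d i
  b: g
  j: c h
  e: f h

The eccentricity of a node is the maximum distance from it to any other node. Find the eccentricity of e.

4

A farthest node from e is b (i also at distance 4).
The path e–f–d–g–b has 4 edges.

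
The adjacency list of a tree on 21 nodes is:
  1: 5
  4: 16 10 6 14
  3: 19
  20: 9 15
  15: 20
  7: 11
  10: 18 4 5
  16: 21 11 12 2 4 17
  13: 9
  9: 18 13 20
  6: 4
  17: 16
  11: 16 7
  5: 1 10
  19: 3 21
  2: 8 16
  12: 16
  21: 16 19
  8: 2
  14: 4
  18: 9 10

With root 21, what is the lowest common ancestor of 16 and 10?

16's ancestor chain is 16, 21 and 10's is 10, 4, 16, 21; they first meet at 16.

16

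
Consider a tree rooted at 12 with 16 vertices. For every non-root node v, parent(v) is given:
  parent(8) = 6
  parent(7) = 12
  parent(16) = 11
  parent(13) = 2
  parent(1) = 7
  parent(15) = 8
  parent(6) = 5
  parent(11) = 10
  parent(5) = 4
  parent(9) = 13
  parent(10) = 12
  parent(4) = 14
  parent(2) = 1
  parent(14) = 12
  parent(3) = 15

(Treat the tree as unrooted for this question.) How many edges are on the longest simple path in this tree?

12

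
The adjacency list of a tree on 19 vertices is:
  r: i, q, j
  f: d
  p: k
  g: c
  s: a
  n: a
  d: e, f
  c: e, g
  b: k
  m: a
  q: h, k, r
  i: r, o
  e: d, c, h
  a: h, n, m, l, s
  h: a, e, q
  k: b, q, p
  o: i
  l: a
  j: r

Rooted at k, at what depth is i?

3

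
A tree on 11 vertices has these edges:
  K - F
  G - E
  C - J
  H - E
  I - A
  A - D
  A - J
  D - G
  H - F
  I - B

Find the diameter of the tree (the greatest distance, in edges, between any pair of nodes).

8

BFS from B reaches K last, at distance 8; BFS from K confirms no node is farther.
Path: B - I - A - D - G - E - H - F - K.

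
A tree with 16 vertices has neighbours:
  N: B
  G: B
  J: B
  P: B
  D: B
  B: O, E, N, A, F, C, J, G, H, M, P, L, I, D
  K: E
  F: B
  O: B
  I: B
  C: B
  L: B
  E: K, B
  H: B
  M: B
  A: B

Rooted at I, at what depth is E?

I–B–E — 2 edges.

2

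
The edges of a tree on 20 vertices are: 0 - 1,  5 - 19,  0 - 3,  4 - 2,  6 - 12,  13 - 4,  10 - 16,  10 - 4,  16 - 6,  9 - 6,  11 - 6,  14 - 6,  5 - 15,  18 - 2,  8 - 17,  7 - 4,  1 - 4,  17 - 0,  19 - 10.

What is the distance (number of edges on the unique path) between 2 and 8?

5

Walking from 2: 2–4–1–0–17–8. Length 5.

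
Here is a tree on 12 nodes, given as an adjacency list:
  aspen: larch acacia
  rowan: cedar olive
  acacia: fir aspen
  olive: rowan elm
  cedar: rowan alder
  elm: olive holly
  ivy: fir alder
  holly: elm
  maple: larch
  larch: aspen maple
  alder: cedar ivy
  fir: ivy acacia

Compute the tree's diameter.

11

Starting from maple, a farthest node is holly at distance 11.
One longest path: maple-larch-aspen-acacia-fir-ivy-alder-cedar-rowan-olive-elm-holly.
So the diameter is 11.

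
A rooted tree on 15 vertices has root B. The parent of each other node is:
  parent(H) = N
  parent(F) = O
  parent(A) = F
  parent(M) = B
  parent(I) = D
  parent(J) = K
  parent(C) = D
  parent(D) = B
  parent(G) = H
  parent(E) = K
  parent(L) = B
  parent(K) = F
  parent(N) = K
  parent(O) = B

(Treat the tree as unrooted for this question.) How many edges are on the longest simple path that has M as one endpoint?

A farthest node from M is G.
The path M – B – O – F – K – N – H – G has 7 edges.

7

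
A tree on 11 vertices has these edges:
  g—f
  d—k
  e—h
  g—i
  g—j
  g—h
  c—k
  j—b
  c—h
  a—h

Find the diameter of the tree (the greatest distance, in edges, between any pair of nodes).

BFS from d reaches b last, at distance 6; BFS from b confirms no node is farther.
Path: d–k–c–h–g–j–b.

6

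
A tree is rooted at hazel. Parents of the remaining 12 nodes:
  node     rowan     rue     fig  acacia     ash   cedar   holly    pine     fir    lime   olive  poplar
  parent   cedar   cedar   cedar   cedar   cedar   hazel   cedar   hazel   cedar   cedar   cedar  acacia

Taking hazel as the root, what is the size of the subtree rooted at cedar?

cedar's subtree: {cedar, rowan, holly, acacia, lime, fir, ash, rue, fig, olive, poplar}, size 11.

11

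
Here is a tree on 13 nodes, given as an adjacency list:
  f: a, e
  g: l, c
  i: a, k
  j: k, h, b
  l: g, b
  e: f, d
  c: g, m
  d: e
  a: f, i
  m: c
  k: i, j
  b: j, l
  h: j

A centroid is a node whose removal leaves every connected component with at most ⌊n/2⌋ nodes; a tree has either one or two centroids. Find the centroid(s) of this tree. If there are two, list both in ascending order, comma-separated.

j

Removing j splits the tree into components of sizes 6, 5, 1; the largest is 6 ≤ ⌊13/2⌋ = 6.
No neighbour of j does as well, so j is the unique centroid.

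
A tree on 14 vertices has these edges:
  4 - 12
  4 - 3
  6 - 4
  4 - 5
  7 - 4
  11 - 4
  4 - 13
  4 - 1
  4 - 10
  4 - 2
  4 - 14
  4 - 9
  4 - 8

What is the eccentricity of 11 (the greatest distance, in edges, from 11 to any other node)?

2

Distances from 11 peak at 2, attained at 5 (8, 1, 6, 12, 9, 3, 10, 7, 2, 14, 13 also at distance 2).
11 – 4 – 5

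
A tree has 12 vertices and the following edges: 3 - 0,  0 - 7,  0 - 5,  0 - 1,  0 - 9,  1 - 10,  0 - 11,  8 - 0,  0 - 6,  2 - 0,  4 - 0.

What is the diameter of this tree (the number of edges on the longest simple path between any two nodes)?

Starting from 10, a farthest node is 8 at distance 3.
One longest path: 10 – 1 – 0 – 8.
So the diameter is 3.

3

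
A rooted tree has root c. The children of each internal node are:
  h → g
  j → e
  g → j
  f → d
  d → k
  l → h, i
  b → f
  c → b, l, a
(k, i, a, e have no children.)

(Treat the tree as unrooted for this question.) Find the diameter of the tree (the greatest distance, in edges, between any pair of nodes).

BFS from e reaches k last, at distance 9; BFS from k confirms no node is farther.
Path: e - j - g - h - l - c - b - f - d - k.

9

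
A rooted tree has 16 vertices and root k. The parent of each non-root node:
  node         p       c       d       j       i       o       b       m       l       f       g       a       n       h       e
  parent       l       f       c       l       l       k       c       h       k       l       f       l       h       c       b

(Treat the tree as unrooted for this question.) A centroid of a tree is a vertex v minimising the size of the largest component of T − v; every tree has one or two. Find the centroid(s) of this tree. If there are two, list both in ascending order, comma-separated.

f

Removing f splits the tree into components of sizes 7, 7, 1; the largest is 7 ≤ ⌊16/2⌋ = 8.
No neighbour of f does as well, so f is the unique centroid.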